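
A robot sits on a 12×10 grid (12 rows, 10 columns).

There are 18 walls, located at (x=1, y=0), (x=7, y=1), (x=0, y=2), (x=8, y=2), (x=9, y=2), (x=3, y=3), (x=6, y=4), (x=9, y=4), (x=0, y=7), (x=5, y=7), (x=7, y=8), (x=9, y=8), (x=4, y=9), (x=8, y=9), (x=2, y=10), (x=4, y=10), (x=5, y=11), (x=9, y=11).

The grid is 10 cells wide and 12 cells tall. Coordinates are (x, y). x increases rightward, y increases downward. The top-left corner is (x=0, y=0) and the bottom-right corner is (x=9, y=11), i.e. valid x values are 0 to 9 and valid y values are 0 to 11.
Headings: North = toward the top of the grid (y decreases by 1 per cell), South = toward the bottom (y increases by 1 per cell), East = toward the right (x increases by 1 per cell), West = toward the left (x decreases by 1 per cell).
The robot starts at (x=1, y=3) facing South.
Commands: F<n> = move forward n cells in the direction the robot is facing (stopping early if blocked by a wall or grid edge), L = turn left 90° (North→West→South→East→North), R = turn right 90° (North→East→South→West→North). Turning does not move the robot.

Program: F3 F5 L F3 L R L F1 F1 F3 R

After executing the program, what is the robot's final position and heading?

Start: (x=1, y=3), facing South
  F3: move forward 3, now at (x=1, y=6)
  F5: move forward 5, now at (x=1, y=11)
  L: turn left, now facing East
  F3: move forward 3, now at (x=4, y=11)
  L: turn left, now facing North
  R: turn right, now facing East
  L: turn left, now facing North
  F1: move forward 0/1 (blocked), now at (x=4, y=11)
  F1: move forward 0/1 (blocked), now at (x=4, y=11)
  F3: move forward 0/3 (blocked), now at (x=4, y=11)
  R: turn right, now facing East
Final: (x=4, y=11), facing East

Answer: Final position: (x=4, y=11), facing East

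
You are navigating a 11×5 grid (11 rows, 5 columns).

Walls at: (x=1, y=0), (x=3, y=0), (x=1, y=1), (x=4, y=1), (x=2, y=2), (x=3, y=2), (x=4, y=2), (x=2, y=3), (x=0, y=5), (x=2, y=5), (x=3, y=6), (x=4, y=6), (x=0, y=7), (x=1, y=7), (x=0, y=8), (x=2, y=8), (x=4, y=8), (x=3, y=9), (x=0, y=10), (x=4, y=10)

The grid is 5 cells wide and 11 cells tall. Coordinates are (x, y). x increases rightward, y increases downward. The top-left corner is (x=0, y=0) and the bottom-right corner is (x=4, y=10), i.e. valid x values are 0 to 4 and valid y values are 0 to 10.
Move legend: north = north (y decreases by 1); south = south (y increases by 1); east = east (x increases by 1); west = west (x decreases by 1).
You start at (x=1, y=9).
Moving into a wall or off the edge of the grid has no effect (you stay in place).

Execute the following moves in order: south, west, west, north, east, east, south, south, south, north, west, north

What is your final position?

Start: (x=1, y=9)
  south (south): (x=1, y=9) -> (x=1, y=10)
  west (west): blocked, stay at (x=1, y=10)
  west (west): blocked, stay at (x=1, y=10)
  north (north): (x=1, y=10) -> (x=1, y=9)
  east (east): (x=1, y=9) -> (x=2, y=9)
  east (east): blocked, stay at (x=2, y=9)
  south (south): (x=2, y=9) -> (x=2, y=10)
  south (south): blocked, stay at (x=2, y=10)
  south (south): blocked, stay at (x=2, y=10)
  north (north): (x=2, y=10) -> (x=2, y=9)
  west (west): (x=2, y=9) -> (x=1, y=9)
  north (north): (x=1, y=9) -> (x=1, y=8)
Final: (x=1, y=8)

Answer: Final position: (x=1, y=8)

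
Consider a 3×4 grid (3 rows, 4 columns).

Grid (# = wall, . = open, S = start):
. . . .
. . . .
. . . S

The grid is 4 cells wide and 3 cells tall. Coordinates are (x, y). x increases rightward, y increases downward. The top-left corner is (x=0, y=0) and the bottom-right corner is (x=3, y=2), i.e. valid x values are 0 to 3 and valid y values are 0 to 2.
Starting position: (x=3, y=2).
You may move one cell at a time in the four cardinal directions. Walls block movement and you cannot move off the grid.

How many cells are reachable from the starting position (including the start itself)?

Answer: Reachable cells: 12

Derivation:
BFS flood-fill from (x=3, y=2):
  Distance 0: (x=3, y=2)
  Distance 1: (x=3, y=1), (x=2, y=2)
  Distance 2: (x=3, y=0), (x=2, y=1), (x=1, y=2)
  Distance 3: (x=2, y=0), (x=1, y=1), (x=0, y=2)
  Distance 4: (x=1, y=0), (x=0, y=1)
  Distance 5: (x=0, y=0)
Total reachable: 12 (grid has 12 open cells total)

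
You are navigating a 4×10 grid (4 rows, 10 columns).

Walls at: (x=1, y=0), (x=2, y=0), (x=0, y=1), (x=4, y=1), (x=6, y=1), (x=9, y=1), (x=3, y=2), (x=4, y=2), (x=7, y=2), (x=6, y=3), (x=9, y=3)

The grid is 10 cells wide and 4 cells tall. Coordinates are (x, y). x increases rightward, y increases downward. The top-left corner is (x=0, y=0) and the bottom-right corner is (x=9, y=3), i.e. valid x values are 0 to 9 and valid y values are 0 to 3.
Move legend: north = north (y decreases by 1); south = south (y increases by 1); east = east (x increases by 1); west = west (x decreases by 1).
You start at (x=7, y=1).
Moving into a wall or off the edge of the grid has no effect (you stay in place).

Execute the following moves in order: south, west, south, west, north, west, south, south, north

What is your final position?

Start: (x=7, y=1)
  south (south): blocked, stay at (x=7, y=1)
  west (west): blocked, stay at (x=7, y=1)
  south (south): blocked, stay at (x=7, y=1)
  west (west): blocked, stay at (x=7, y=1)
  north (north): (x=7, y=1) -> (x=7, y=0)
  west (west): (x=7, y=0) -> (x=6, y=0)
  south (south): blocked, stay at (x=6, y=0)
  south (south): blocked, stay at (x=6, y=0)
  north (north): blocked, stay at (x=6, y=0)
Final: (x=6, y=0)

Answer: Final position: (x=6, y=0)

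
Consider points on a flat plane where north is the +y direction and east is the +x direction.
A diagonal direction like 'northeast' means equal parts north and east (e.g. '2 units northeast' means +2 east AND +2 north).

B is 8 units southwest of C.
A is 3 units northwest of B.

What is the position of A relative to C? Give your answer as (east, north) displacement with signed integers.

Answer: A is at (east=-11, north=-5) relative to C.

Derivation:
Place C at the origin (east=0, north=0).
  B is 8 units southwest of C: delta (east=-8, north=-8); B at (east=-8, north=-8).
  A is 3 units northwest of B: delta (east=-3, north=+3); A at (east=-11, north=-5).
Therefore A relative to C: (east=-11, north=-5).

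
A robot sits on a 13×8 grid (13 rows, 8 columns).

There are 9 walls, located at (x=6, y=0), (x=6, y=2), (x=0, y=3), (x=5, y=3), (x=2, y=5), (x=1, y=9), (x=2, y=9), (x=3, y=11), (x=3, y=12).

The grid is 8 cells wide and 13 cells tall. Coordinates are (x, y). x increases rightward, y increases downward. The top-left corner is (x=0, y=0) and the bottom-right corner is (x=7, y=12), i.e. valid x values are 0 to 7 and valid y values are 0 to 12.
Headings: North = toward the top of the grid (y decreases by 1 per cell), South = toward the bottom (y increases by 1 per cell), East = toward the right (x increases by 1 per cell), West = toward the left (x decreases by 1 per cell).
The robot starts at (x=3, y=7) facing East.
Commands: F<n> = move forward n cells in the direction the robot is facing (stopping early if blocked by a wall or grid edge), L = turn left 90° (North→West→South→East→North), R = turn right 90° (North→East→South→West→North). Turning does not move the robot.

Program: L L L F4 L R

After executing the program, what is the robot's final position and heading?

Answer: Final position: (x=3, y=10), facing South

Derivation:
Start: (x=3, y=7), facing East
  L: turn left, now facing North
  L: turn left, now facing West
  L: turn left, now facing South
  F4: move forward 3/4 (blocked), now at (x=3, y=10)
  L: turn left, now facing East
  R: turn right, now facing South
Final: (x=3, y=10), facing South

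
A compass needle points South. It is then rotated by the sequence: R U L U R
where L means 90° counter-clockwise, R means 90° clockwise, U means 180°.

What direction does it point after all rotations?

Start: South
  R (right (90° clockwise)) -> West
  U (U-turn (180°)) -> East
  L (left (90° counter-clockwise)) -> North
  U (U-turn (180°)) -> South
  R (right (90° clockwise)) -> West
Final: West

Answer: Final heading: West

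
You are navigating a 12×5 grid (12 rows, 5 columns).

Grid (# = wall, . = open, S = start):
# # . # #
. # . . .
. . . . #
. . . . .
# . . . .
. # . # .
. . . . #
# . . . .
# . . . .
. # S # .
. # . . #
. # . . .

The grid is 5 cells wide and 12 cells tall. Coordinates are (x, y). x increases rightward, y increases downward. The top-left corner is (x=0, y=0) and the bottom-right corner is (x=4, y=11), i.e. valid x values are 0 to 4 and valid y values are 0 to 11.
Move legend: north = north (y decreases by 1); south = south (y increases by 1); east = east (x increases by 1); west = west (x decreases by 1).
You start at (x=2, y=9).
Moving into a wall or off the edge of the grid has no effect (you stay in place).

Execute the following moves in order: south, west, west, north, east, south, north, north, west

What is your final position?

Answer: Final position: (x=1, y=8)

Derivation:
Start: (x=2, y=9)
  south (south): (x=2, y=9) -> (x=2, y=10)
  west (west): blocked, stay at (x=2, y=10)
  west (west): blocked, stay at (x=2, y=10)
  north (north): (x=2, y=10) -> (x=2, y=9)
  east (east): blocked, stay at (x=2, y=9)
  south (south): (x=2, y=9) -> (x=2, y=10)
  north (north): (x=2, y=10) -> (x=2, y=9)
  north (north): (x=2, y=9) -> (x=2, y=8)
  west (west): (x=2, y=8) -> (x=1, y=8)
Final: (x=1, y=8)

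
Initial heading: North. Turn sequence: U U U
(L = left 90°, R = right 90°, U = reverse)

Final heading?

Answer: Final heading: South

Derivation:
Start: North
  U (U-turn (180°)) -> South
  U (U-turn (180°)) -> North
  U (U-turn (180°)) -> South
Final: South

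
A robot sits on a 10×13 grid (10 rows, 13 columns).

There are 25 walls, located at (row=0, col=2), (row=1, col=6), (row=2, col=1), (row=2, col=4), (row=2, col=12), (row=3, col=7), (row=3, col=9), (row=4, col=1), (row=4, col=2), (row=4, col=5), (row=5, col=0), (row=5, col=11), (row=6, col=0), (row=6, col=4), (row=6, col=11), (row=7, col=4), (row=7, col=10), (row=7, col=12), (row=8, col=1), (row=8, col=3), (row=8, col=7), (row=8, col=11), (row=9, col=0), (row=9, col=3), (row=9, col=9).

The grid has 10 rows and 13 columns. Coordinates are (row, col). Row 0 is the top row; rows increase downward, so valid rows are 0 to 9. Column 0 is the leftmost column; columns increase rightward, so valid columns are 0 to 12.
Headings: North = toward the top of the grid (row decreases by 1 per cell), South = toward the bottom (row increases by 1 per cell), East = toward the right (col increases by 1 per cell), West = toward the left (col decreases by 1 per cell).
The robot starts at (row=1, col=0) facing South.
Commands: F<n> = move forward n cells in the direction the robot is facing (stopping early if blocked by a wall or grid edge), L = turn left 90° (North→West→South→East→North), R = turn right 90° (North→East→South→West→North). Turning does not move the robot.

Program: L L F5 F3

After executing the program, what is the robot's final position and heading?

Answer: Final position: (row=0, col=0), facing North

Derivation:
Start: (row=1, col=0), facing South
  L: turn left, now facing East
  L: turn left, now facing North
  F5: move forward 1/5 (blocked), now at (row=0, col=0)
  F3: move forward 0/3 (blocked), now at (row=0, col=0)
Final: (row=0, col=0), facing North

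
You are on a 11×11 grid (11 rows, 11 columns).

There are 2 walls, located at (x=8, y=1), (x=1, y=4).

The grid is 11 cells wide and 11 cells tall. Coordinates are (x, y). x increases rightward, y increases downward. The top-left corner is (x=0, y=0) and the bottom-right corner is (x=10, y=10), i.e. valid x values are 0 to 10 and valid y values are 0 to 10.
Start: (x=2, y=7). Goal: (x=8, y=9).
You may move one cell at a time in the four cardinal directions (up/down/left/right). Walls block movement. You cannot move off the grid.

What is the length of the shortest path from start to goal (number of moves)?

BFS from (x=2, y=7) until reaching (x=8, y=9):
  Distance 0: (x=2, y=7)
  Distance 1: (x=2, y=6), (x=1, y=7), (x=3, y=7), (x=2, y=8)
  Distance 2: (x=2, y=5), (x=1, y=6), (x=3, y=6), (x=0, y=7), (x=4, y=7), (x=1, y=8), (x=3, y=8), (x=2, y=9)
  Distance 3: (x=2, y=4), (x=1, y=5), (x=3, y=5), (x=0, y=6), (x=4, y=6), (x=5, y=7), (x=0, y=8), (x=4, y=8), (x=1, y=9), (x=3, y=9), (x=2, y=10)
  Distance 4: (x=2, y=3), (x=3, y=4), (x=0, y=5), (x=4, y=5), (x=5, y=6), (x=6, y=7), (x=5, y=8), (x=0, y=9), (x=4, y=9), (x=1, y=10), (x=3, y=10)
  Distance 5: (x=2, y=2), (x=1, y=3), (x=3, y=3), (x=0, y=4), (x=4, y=4), (x=5, y=5), (x=6, y=6), (x=7, y=7), (x=6, y=8), (x=5, y=9), (x=0, y=10), (x=4, y=10)
  Distance 6: (x=2, y=1), (x=1, y=2), (x=3, y=2), (x=0, y=3), (x=4, y=3), (x=5, y=4), (x=6, y=5), (x=7, y=6), (x=8, y=7), (x=7, y=8), (x=6, y=9), (x=5, y=10)
  Distance 7: (x=2, y=0), (x=1, y=1), (x=3, y=1), (x=0, y=2), (x=4, y=2), (x=5, y=3), (x=6, y=4), (x=7, y=5), (x=8, y=6), (x=9, y=7), (x=8, y=8), (x=7, y=9), (x=6, y=10)
  Distance 8: (x=1, y=0), (x=3, y=0), (x=0, y=1), (x=4, y=1), (x=5, y=2), (x=6, y=3), (x=7, y=4), (x=8, y=5), (x=9, y=6), (x=10, y=7), (x=9, y=8), (x=8, y=9), (x=7, y=10)  <- goal reached here
One shortest path (8 moves): (x=2, y=7) -> (x=3, y=7) -> (x=4, y=7) -> (x=5, y=7) -> (x=6, y=7) -> (x=7, y=7) -> (x=8, y=7) -> (x=8, y=8) -> (x=8, y=9)

Answer: Shortest path length: 8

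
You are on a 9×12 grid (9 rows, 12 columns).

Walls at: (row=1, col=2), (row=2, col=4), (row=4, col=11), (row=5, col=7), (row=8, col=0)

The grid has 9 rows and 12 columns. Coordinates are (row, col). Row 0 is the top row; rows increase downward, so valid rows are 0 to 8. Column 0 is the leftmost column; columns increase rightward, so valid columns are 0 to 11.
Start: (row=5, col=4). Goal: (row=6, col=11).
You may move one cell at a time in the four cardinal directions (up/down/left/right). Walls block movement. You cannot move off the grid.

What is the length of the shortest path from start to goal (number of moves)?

BFS from (row=5, col=4) until reaching (row=6, col=11):
  Distance 0: (row=5, col=4)
  Distance 1: (row=4, col=4), (row=5, col=3), (row=5, col=5), (row=6, col=4)
  Distance 2: (row=3, col=4), (row=4, col=3), (row=4, col=5), (row=5, col=2), (row=5, col=6), (row=6, col=3), (row=6, col=5), (row=7, col=4)
  Distance 3: (row=3, col=3), (row=3, col=5), (row=4, col=2), (row=4, col=6), (row=5, col=1), (row=6, col=2), (row=6, col=6), (row=7, col=3), (row=7, col=5), (row=8, col=4)
  Distance 4: (row=2, col=3), (row=2, col=5), (row=3, col=2), (row=3, col=6), (row=4, col=1), (row=4, col=7), (row=5, col=0), (row=6, col=1), (row=6, col=7), (row=7, col=2), (row=7, col=6), (row=8, col=3), (row=8, col=5)
  Distance 5: (row=1, col=3), (row=1, col=5), (row=2, col=2), (row=2, col=6), (row=3, col=1), (row=3, col=7), (row=4, col=0), (row=4, col=8), (row=6, col=0), (row=6, col=8), (row=7, col=1), (row=7, col=7), (row=8, col=2), (row=8, col=6)
  Distance 6: (row=0, col=3), (row=0, col=5), (row=1, col=4), (row=1, col=6), (row=2, col=1), (row=2, col=7), (row=3, col=0), (row=3, col=8), (row=4, col=9), (row=5, col=8), (row=6, col=9), (row=7, col=0), (row=7, col=8), (row=8, col=1), (row=8, col=7)
  Distance 7: (row=0, col=2), (row=0, col=4), (row=0, col=6), (row=1, col=1), (row=1, col=7), (row=2, col=0), (row=2, col=8), (row=3, col=9), (row=4, col=10), (row=5, col=9), (row=6, col=10), (row=7, col=9), (row=8, col=8)
  Distance 8: (row=0, col=1), (row=0, col=7), (row=1, col=0), (row=1, col=8), (row=2, col=9), (row=3, col=10), (row=5, col=10), (row=6, col=11), (row=7, col=10), (row=8, col=9)  <- goal reached here
One shortest path (8 moves): (row=5, col=4) -> (row=5, col=5) -> (row=5, col=6) -> (row=6, col=6) -> (row=6, col=7) -> (row=6, col=8) -> (row=6, col=9) -> (row=6, col=10) -> (row=6, col=11)

Answer: Shortest path length: 8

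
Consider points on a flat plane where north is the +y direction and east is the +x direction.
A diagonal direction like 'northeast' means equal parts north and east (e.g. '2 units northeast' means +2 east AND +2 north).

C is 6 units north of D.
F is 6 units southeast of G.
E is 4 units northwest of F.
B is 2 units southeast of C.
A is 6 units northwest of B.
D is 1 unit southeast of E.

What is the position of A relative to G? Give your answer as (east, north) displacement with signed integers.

Answer: A is at (east=-1, north=7) relative to G.

Derivation:
Place G at the origin (east=0, north=0).
  F is 6 units southeast of G: delta (east=+6, north=-6); F at (east=6, north=-6).
  E is 4 units northwest of F: delta (east=-4, north=+4); E at (east=2, north=-2).
  D is 1 unit southeast of E: delta (east=+1, north=-1); D at (east=3, north=-3).
  C is 6 units north of D: delta (east=+0, north=+6); C at (east=3, north=3).
  B is 2 units southeast of C: delta (east=+2, north=-2); B at (east=5, north=1).
  A is 6 units northwest of B: delta (east=-6, north=+6); A at (east=-1, north=7).
Therefore A relative to G: (east=-1, north=7).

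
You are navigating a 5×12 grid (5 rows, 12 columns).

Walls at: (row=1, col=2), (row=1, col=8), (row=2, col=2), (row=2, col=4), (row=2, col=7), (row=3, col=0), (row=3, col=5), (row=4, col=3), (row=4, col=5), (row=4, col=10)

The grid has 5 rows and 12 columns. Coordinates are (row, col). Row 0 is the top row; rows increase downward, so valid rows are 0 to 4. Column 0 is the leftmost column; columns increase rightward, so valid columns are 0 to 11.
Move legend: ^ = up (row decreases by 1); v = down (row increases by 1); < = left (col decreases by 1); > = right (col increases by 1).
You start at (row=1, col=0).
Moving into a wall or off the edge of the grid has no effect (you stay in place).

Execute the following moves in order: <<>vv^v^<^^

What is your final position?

Start: (row=1, col=0)
  < (left): blocked, stay at (row=1, col=0)
  < (left): blocked, stay at (row=1, col=0)
  > (right): (row=1, col=0) -> (row=1, col=1)
  v (down): (row=1, col=1) -> (row=2, col=1)
  v (down): (row=2, col=1) -> (row=3, col=1)
  ^ (up): (row=3, col=1) -> (row=2, col=1)
  v (down): (row=2, col=1) -> (row=3, col=1)
  ^ (up): (row=3, col=1) -> (row=2, col=1)
  < (left): (row=2, col=1) -> (row=2, col=0)
  ^ (up): (row=2, col=0) -> (row=1, col=0)
  ^ (up): (row=1, col=0) -> (row=0, col=0)
Final: (row=0, col=0)

Answer: Final position: (row=0, col=0)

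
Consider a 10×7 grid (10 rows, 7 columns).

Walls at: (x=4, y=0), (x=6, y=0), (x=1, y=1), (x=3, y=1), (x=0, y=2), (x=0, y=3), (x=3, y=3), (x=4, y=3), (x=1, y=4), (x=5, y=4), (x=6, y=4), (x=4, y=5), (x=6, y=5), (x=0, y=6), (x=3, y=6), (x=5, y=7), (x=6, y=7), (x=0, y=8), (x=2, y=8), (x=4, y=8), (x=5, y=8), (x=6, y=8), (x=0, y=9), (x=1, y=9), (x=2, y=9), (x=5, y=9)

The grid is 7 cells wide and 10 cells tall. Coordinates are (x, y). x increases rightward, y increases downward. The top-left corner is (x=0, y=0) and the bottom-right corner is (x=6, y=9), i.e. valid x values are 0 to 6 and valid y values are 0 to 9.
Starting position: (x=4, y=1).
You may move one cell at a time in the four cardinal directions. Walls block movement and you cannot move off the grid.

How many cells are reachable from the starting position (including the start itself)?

Answer: Reachable cells: 43

Derivation:
BFS flood-fill from (x=4, y=1):
  Distance 0: (x=4, y=1)
  Distance 1: (x=5, y=1), (x=4, y=2)
  Distance 2: (x=5, y=0), (x=6, y=1), (x=3, y=2), (x=5, y=2)
  Distance 3: (x=2, y=2), (x=6, y=2), (x=5, y=3)
  Distance 4: (x=2, y=1), (x=1, y=2), (x=2, y=3), (x=6, y=3)
  Distance 5: (x=2, y=0), (x=1, y=3), (x=2, y=4)
  Distance 6: (x=1, y=0), (x=3, y=0), (x=3, y=4), (x=2, y=5)
  Distance 7: (x=0, y=0), (x=4, y=4), (x=1, y=5), (x=3, y=5), (x=2, y=6)
  Distance 8: (x=0, y=1), (x=0, y=5), (x=1, y=6), (x=2, y=7)
  Distance 9: (x=0, y=4), (x=1, y=7), (x=3, y=7)
  Distance 10: (x=0, y=7), (x=4, y=7), (x=1, y=8), (x=3, y=8)
  Distance 11: (x=4, y=6), (x=3, y=9)
  Distance 12: (x=5, y=6), (x=4, y=9)
  Distance 13: (x=5, y=5), (x=6, y=6)
Total reachable: 43 (grid has 44 open cells total)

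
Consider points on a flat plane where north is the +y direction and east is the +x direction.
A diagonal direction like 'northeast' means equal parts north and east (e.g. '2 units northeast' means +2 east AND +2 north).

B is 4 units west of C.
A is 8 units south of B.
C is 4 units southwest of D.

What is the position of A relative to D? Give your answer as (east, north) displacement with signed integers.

Place D at the origin (east=0, north=0).
  C is 4 units southwest of D: delta (east=-4, north=-4); C at (east=-4, north=-4).
  B is 4 units west of C: delta (east=-4, north=+0); B at (east=-8, north=-4).
  A is 8 units south of B: delta (east=+0, north=-8); A at (east=-8, north=-12).
Therefore A relative to D: (east=-8, north=-12).

Answer: A is at (east=-8, north=-12) relative to D.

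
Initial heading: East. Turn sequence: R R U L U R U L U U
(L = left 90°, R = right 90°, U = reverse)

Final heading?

Start: East
  R (right (90° clockwise)) -> South
  R (right (90° clockwise)) -> West
  U (U-turn (180°)) -> East
  L (left (90° counter-clockwise)) -> North
  U (U-turn (180°)) -> South
  R (right (90° clockwise)) -> West
  U (U-turn (180°)) -> East
  L (left (90° counter-clockwise)) -> North
  U (U-turn (180°)) -> South
  U (U-turn (180°)) -> North
Final: North

Answer: Final heading: North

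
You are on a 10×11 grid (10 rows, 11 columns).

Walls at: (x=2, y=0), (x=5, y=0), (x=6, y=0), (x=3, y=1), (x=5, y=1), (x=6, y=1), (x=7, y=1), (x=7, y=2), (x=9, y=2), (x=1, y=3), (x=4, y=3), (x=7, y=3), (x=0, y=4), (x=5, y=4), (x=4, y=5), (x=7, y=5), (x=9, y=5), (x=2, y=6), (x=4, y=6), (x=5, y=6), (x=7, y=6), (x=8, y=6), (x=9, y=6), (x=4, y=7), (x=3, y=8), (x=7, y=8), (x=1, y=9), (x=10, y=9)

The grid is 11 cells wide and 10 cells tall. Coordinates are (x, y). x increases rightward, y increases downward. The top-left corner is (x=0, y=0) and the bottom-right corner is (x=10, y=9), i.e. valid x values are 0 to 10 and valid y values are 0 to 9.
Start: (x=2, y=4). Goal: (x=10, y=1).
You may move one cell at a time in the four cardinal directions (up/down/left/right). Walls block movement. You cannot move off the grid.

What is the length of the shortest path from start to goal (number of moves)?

BFS from (x=2, y=4) until reaching (x=10, y=1):
  Distance 0: (x=2, y=4)
  Distance 1: (x=2, y=3), (x=1, y=4), (x=3, y=4), (x=2, y=5)
  Distance 2: (x=2, y=2), (x=3, y=3), (x=4, y=4), (x=1, y=5), (x=3, y=5)
  Distance 3: (x=2, y=1), (x=1, y=2), (x=3, y=2), (x=0, y=5), (x=1, y=6), (x=3, y=6)
  Distance 4: (x=1, y=1), (x=0, y=2), (x=4, y=2), (x=0, y=6), (x=1, y=7), (x=3, y=7)
  Distance 5: (x=1, y=0), (x=0, y=1), (x=4, y=1), (x=5, y=2), (x=0, y=3), (x=0, y=7), (x=2, y=7), (x=1, y=8)
  Distance 6: (x=0, y=0), (x=4, y=0), (x=6, y=2), (x=5, y=3), (x=0, y=8), (x=2, y=8)
  Distance 7: (x=3, y=0), (x=6, y=3), (x=0, y=9), (x=2, y=9)
  Distance 8: (x=6, y=4), (x=3, y=9)
  Distance 9: (x=7, y=4), (x=6, y=5), (x=4, y=9)
  Distance 10: (x=8, y=4), (x=5, y=5), (x=6, y=6), (x=4, y=8), (x=5, y=9)
  Distance 11: (x=8, y=3), (x=9, y=4), (x=8, y=5), (x=6, y=7), (x=5, y=8), (x=6, y=9)
  Distance 12: (x=8, y=2), (x=9, y=3), (x=10, y=4), (x=5, y=7), (x=7, y=7), (x=6, y=8), (x=7, y=9)
  Distance 13: (x=8, y=1), (x=10, y=3), (x=10, y=5), (x=8, y=7), (x=8, y=9)
  Distance 14: (x=8, y=0), (x=9, y=1), (x=10, y=2), (x=10, y=6), (x=9, y=7), (x=8, y=8), (x=9, y=9)
  Distance 15: (x=7, y=0), (x=9, y=0), (x=10, y=1), (x=10, y=7), (x=9, y=8)  <- goal reached here
One shortest path (15 moves): (x=2, y=4) -> (x=3, y=4) -> (x=3, y=3) -> (x=3, y=2) -> (x=4, y=2) -> (x=5, y=2) -> (x=6, y=2) -> (x=6, y=3) -> (x=6, y=4) -> (x=7, y=4) -> (x=8, y=4) -> (x=9, y=4) -> (x=10, y=4) -> (x=10, y=3) -> (x=10, y=2) -> (x=10, y=1)

Answer: Shortest path length: 15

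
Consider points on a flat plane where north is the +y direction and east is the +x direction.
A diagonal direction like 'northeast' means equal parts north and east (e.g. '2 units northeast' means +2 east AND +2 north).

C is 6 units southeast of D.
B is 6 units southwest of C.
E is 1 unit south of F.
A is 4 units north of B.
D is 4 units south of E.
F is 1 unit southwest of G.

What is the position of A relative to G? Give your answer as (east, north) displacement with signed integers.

Answer: A is at (east=-1, north=-14) relative to G.

Derivation:
Place G at the origin (east=0, north=0).
  F is 1 unit southwest of G: delta (east=-1, north=-1); F at (east=-1, north=-1).
  E is 1 unit south of F: delta (east=+0, north=-1); E at (east=-1, north=-2).
  D is 4 units south of E: delta (east=+0, north=-4); D at (east=-1, north=-6).
  C is 6 units southeast of D: delta (east=+6, north=-6); C at (east=5, north=-12).
  B is 6 units southwest of C: delta (east=-6, north=-6); B at (east=-1, north=-18).
  A is 4 units north of B: delta (east=+0, north=+4); A at (east=-1, north=-14).
Therefore A relative to G: (east=-1, north=-14).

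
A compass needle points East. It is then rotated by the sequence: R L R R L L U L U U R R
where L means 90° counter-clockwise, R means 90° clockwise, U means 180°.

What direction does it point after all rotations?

Start: East
  R (right (90° clockwise)) -> South
  L (left (90° counter-clockwise)) -> East
  R (right (90° clockwise)) -> South
  R (right (90° clockwise)) -> West
  L (left (90° counter-clockwise)) -> South
  L (left (90° counter-clockwise)) -> East
  U (U-turn (180°)) -> West
  L (left (90° counter-clockwise)) -> South
  U (U-turn (180°)) -> North
  U (U-turn (180°)) -> South
  R (right (90° clockwise)) -> West
  R (right (90° clockwise)) -> North
Final: North

Answer: Final heading: North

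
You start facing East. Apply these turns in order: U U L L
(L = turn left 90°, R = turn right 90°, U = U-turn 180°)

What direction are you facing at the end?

Answer: Final heading: West

Derivation:
Start: East
  U (U-turn (180°)) -> West
  U (U-turn (180°)) -> East
  L (left (90° counter-clockwise)) -> North
  L (left (90° counter-clockwise)) -> West
Final: West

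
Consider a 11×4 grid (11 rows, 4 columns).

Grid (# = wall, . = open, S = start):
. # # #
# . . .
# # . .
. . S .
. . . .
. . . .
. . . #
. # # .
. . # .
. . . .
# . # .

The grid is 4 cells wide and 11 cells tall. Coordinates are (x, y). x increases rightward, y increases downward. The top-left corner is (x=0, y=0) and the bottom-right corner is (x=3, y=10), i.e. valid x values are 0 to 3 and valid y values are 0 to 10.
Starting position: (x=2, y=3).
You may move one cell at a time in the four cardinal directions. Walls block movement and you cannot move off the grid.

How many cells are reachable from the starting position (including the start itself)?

BFS flood-fill from (x=2, y=3):
  Distance 0: (x=2, y=3)
  Distance 1: (x=2, y=2), (x=1, y=3), (x=3, y=3), (x=2, y=4)
  Distance 2: (x=2, y=1), (x=3, y=2), (x=0, y=3), (x=1, y=4), (x=3, y=4), (x=2, y=5)
  Distance 3: (x=1, y=1), (x=3, y=1), (x=0, y=4), (x=1, y=5), (x=3, y=5), (x=2, y=6)
  Distance 4: (x=0, y=5), (x=1, y=6)
  Distance 5: (x=0, y=6)
  Distance 6: (x=0, y=7)
  Distance 7: (x=0, y=8)
  Distance 8: (x=1, y=8), (x=0, y=9)
  Distance 9: (x=1, y=9)
  Distance 10: (x=2, y=9), (x=1, y=10)
  Distance 11: (x=3, y=9)
  Distance 12: (x=3, y=8), (x=3, y=10)
  Distance 13: (x=3, y=7)
Total reachable: 31 (grid has 32 open cells total)

Answer: Reachable cells: 31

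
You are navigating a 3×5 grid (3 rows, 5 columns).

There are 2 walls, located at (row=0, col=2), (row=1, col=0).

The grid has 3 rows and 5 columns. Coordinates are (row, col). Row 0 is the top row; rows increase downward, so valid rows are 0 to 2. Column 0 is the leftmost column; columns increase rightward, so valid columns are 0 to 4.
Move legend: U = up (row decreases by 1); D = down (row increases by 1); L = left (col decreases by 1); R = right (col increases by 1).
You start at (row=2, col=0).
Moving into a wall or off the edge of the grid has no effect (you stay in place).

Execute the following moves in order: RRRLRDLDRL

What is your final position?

Answer: Final position: (row=2, col=2)

Derivation:
Start: (row=2, col=0)
  R (right): (row=2, col=0) -> (row=2, col=1)
  R (right): (row=2, col=1) -> (row=2, col=2)
  R (right): (row=2, col=2) -> (row=2, col=3)
  L (left): (row=2, col=3) -> (row=2, col=2)
  R (right): (row=2, col=2) -> (row=2, col=3)
  D (down): blocked, stay at (row=2, col=3)
  L (left): (row=2, col=3) -> (row=2, col=2)
  D (down): blocked, stay at (row=2, col=2)
  R (right): (row=2, col=2) -> (row=2, col=3)
  L (left): (row=2, col=3) -> (row=2, col=2)
Final: (row=2, col=2)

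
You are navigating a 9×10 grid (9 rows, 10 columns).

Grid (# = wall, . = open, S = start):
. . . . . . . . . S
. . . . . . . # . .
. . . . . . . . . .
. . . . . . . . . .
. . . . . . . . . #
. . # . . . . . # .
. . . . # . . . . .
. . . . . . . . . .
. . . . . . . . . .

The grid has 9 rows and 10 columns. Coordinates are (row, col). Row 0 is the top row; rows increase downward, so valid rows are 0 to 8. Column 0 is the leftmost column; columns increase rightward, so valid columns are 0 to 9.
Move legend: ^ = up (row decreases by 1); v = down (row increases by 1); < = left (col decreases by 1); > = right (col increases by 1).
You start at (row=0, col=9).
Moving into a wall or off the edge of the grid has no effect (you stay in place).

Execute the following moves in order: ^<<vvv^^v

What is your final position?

Start: (row=0, col=9)
  ^ (up): blocked, stay at (row=0, col=9)
  < (left): (row=0, col=9) -> (row=0, col=8)
  < (left): (row=0, col=8) -> (row=0, col=7)
  [×3]v (down): blocked, stay at (row=0, col=7)
  ^ (up): blocked, stay at (row=0, col=7)
  ^ (up): blocked, stay at (row=0, col=7)
  v (down): blocked, stay at (row=0, col=7)
Final: (row=0, col=7)

Answer: Final position: (row=0, col=7)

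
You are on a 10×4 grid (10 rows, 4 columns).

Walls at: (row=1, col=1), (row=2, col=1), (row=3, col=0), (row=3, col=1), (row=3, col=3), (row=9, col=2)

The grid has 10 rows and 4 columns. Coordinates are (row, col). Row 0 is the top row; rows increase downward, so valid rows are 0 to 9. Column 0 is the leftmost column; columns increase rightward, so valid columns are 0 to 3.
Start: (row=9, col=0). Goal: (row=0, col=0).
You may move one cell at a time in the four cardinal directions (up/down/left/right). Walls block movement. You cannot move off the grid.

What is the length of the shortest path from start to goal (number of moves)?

Answer: Shortest path length: 13

Derivation:
BFS from (row=9, col=0) until reaching (row=0, col=0):
  Distance 0: (row=9, col=0)
  Distance 1: (row=8, col=0), (row=9, col=1)
  Distance 2: (row=7, col=0), (row=8, col=1)
  Distance 3: (row=6, col=0), (row=7, col=1), (row=8, col=2)
  Distance 4: (row=5, col=0), (row=6, col=1), (row=7, col=2), (row=8, col=3)
  Distance 5: (row=4, col=0), (row=5, col=1), (row=6, col=2), (row=7, col=3), (row=9, col=3)
  Distance 6: (row=4, col=1), (row=5, col=2), (row=6, col=3)
  Distance 7: (row=4, col=2), (row=5, col=3)
  Distance 8: (row=3, col=2), (row=4, col=3)
  Distance 9: (row=2, col=2)
  Distance 10: (row=1, col=2), (row=2, col=3)
  Distance 11: (row=0, col=2), (row=1, col=3)
  Distance 12: (row=0, col=1), (row=0, col=3)
  Distance 13: (row=0, col=0)  <- goal reached here
One shortest path (13 moves): (row=9, col=0) -> (row=9, col=1) -> (row=8, col=1) -> (row=8, col=2) -> (row=7, col=2) -> (row=6, col=2) -> (row=5, col=2) -> (row=4, col=2) -> (row=3, col=2) -> (row=2, col=2) -> (row=1, col=2) -> (row=0, col=2) -> (row=0, col=1) -> (row=0, col=0)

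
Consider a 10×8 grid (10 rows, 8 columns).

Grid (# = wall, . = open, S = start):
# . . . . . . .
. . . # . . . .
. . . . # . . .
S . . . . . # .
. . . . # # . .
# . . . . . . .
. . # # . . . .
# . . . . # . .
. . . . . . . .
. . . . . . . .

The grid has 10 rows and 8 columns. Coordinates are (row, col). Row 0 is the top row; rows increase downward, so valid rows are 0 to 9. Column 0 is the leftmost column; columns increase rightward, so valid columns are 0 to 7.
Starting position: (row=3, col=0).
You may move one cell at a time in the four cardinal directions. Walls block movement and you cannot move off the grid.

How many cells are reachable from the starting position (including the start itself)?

BFS flood-fill from (row=3, col=0):
  Distance 0: (row=3, col=0)
  Distance 1: (row=2, col=0), (row=3, col=1), (row=4, col=0)
  Distance 2: (row=1, col=0), (row=2, col=1), (row=3, col=2), (row=4, col=1)
  Distance 3: (row=1, col=1), (row=2, col=2), (row=3, col=3), (row=4, col=2), (row=5, col=1)
  Distance 4: (row=0, col=1), (row=1, col=2), (row=2, col=3), (row=3, col=4), (row=4, col=3), (row=5, col=2), (row=6, col=1)
  Distance 5: (row=0, col=2), (row=3, col=5), (row=5, col=3), (row=6, col=0), (row=7, col=1)
  Distance 6: (row=0, col=3), (row=2, col=5), (row=5, col=4), (row=7, col=2), (row=8, col=1)
  Distance 7: (row=0, col=4), (row=1, col=5), (row=2, col=6), (row=5, col=5), (row=6, col=4), (row=7, col=3), (row=8, col=0), (row=8, col=2), (row=9, col=1)
  Distance 8: (row=0, col=5), (row=1, col=4), (row=1, col=6), (row=2, col=7), (row=5, col=6), (row=6, col=5), (row=7, col=4), (row=8, col=3), (row=9, col=0), (row=9, col=2)
  Distance 9: (row=0, col=6), (row=1, col=7), (row=3, col=7), (row=4, col=6), (row=5, col=7), (row=6, col=6), (row=8, col=4), (row=9, col=3)
  Distance 10: (row=0, col=7), (row=4, col=7), (row=6, col=7), (row=7, col=6), (row=8, col=5), (row=9, col=4)
  Distance 11: (row=7, col=7), (row=8, col=6), (row=9, col=5)
  Distance 12: (row=8, col=7), (row=9, col=6)
  Distance 13: (row=9, col=7)
Total reachable: 69 (grid has 69 open cells total)

Answer: Reachable cells: 69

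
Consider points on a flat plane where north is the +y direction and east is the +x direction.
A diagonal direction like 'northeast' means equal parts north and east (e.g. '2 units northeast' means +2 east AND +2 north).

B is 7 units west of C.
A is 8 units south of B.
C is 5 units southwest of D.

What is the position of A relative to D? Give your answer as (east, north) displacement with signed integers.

Answer: A is at (east=-12, north=-13) relative to D.

Derivation:
Place D at the origin (east=0, north=0).
  C is 5 units southwest of D: delta (east=-5, north=-5); C at (east=-5, north=-5).
  B is 7 units west of C: delta (east=-7, north=+0); B at (east=-12, north=-5).
  A is 8 units south of B: delta (east=+0, north=-8); A at (east=-12, north=-13).
Therefore A relative to D: (east=-12, north=-13).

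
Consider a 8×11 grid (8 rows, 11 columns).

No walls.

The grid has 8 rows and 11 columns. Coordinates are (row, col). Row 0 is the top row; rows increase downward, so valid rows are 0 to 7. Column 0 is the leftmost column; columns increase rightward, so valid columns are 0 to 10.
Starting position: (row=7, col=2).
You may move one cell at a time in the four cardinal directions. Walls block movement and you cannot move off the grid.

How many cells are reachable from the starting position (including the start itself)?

BFS flood-fill from (row=7, col=2):
  Distance 0: (row=7, col=2)
  Distance 1: (row=6, col=2), (row=7, col=1), (row=7, col=3)
  Distance 2: (row=5, col=2), (row=6, col=1), (row=6, col=3), (row=7, col=0), (row=7, col=4)
  Distance 3: (row=4, col=2), (row=5, col=1), (row=5, col=3), (row=6, col=0), (row=6, col=4), (row=7, col=5)
  Distance 4: (row=3, col=2), (row=4, col=1), (row=4, col=3), (row=5, col=0), (row=5, col=4), (row=6, col=5), (row=7, col=6)
  Distance 5: (row=2, col=2), (row=3, col=1), (row=3, col=3), (row=4, col=0), (row=4, col=4), (row=5, col=5), (row=6, col=6), (row=7, col=7)
  Distance 6: (row=1, col=2), (row=2, col=1), (row=2, col=3), (row=3, col=0), (row=3, col=4), (row=4, col=5), (row=5, col=6), (row=6, col=7), (row=7, col=8)
  Distance 7: (row=0, col=2), (row=1, col=1), (row=1, col=3), (row=2, col=0), (row=2, col=4), (row=3, col=5), (row=4, col=6), (row=5, col=7), (row=6, col=8), (row=7, col=9)
  Distance 8: (row=0, col=1), (row=0, col=3), (row=1, col=0), (row=1, col=4), (row=2, col=5), (row=3, col=6), (row=4, col=7), (row=5, col=8), (row=6, col=9), (row=7, col=10)
  Distance 9: (row=0, col=0), (row=0, col=4), (row=1, col=5), (row=2, col=6), (row=3, col=7), (row=4, col=8), (row=5, col=9), (row=6, col=10)
  Distance 10: (row=0, col=5), (row=1, col=6), (row=2, col=7), (row=3, col=8), (row=4, col=9), (row=5, col=10)
  Distance 11: (row=0, col=6), (row=1, col=7), (row=2, col=8), (row=3, col=9), (row=4, col=10)
  Distance 12: (row=0, col=7), (row=1, col=8), (row=2, col=9), (row=3, col=10)
  Distance 13: (row=0, col=8), (row=1, col=9), (row=2, col=10)
  Distance 14: (row=0, col=9), (row=1, col=10)
  Distance 15: (row=0, col=10)
Total reachable: 88 (grid has 88 open cells total)

Answer: Reachable cells: 88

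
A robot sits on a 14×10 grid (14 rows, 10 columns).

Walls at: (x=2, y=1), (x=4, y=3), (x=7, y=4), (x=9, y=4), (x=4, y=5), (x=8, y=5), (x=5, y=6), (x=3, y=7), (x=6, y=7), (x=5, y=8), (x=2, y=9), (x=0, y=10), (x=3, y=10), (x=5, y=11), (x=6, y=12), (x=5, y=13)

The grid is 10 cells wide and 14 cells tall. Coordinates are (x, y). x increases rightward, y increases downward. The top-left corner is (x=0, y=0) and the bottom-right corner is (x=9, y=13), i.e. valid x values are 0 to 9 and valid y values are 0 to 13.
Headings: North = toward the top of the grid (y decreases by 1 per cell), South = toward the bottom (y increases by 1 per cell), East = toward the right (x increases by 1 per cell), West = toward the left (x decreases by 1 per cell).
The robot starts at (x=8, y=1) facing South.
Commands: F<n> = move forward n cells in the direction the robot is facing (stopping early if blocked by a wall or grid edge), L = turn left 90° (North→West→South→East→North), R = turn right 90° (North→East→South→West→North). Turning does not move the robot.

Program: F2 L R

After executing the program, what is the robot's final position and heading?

Answer: Final position: (x=8, y=3), facing South

Derivation:
Start: (x=8, y=1), facing South
  F2: move forward 2, now at (x=8, y=3)
  L: turn left, now facing East
  R: turn right, now facing South
Final: (x=8, y=3), facing South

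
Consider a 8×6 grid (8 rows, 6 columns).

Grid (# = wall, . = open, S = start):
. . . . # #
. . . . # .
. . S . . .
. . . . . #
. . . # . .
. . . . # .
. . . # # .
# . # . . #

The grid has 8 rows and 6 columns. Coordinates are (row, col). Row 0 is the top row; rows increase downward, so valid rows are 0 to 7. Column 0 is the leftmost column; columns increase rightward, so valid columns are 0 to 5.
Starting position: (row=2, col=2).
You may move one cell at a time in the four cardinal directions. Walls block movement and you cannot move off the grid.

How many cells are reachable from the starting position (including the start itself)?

BFS flood-fill from (row=2, col=2):
  Distance 0: (row=2, col=2)
  Distance 1: (row=1, col=2), (row=2, col=1), (row=2, col=3), (row=3, col=2)
  Distance 2: (row=0, col=2), (row=1, col=1), (row=1, col=3), (row=2, col=0), (row=2, col=4), (row=3, col=1), (row=3, col=3), (row=4, col=2)
  Distance 3: (row=0, col=1), (row=0, col=3), (row=1, col=0), (row=2, col=5), (row=3, col=0), (row=3, col=4), (row=4, col=1), (row=5, col=2)
  Distance 4: (row=0, col=0), (row=1, col=5), (row=4, col=0), (row=4, col=4), (row=5, col=1), (row=5, col=3), (row=6, col=2)
  Distance 5: (row=4, col=5), (row=5, col=0), (row=6, col=1)
  Distance 6: (row=5, col=5), (row=6, col=0), (row=7, col=1)
  Distance 7: (row=6, col=5)
Total reachable: 35 (grid has 37 open cells total)

Answer: Reachable cells: 35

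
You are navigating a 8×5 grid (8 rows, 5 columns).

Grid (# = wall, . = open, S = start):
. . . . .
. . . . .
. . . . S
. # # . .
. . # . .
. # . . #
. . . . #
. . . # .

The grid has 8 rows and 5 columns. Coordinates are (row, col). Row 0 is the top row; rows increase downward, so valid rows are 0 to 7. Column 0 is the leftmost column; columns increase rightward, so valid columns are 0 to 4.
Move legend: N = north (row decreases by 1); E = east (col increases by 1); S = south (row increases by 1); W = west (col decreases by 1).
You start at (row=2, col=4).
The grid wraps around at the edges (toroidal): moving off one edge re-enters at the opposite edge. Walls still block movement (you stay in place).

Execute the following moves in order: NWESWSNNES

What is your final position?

Answer: Final position: (row=2, col=4)

Derivation:
Start: (row=2, col=4)
  N (north): (row=2, col=4) -> (row=1, col=4)
  W (west): (row=1, col=4) -> (row=1, col=3)
  E (east): (row=1, col=3) -> (row=1, col=4)
  S (south): (row=1, col=4) -> (row=2, col=4)
  W (west): (row=2, col=4) -> (row=2, col=3)
  S (south): (row=2, col=3) -> (row=3, col=3)
  N (north): (row=3, col=3) -> (row=2, col=3)
  N (north): (row=2, col=3) -> (row=1, col=3)
  E (east): (row=1, col=3) -> (row=1, col=4)
  S (south): (row=1, col=4) -> (row=2, col=4)
Final: (row=2, col=4)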